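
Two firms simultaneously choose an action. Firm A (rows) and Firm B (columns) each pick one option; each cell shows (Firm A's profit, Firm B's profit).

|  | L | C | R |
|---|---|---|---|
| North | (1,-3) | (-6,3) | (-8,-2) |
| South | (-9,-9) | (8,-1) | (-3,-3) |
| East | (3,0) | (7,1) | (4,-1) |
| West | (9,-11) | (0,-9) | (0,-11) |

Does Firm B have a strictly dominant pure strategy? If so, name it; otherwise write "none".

C

C vs L: North: 3>-3, South: -1>-9, East: 1>0, West: -9>-11.
C vs R: North: 3>-2, South: -1>-3, East: 1>-1, West: -9>-11.
C strictly beats every other strategy against every opponent action, so it is strictly dominant.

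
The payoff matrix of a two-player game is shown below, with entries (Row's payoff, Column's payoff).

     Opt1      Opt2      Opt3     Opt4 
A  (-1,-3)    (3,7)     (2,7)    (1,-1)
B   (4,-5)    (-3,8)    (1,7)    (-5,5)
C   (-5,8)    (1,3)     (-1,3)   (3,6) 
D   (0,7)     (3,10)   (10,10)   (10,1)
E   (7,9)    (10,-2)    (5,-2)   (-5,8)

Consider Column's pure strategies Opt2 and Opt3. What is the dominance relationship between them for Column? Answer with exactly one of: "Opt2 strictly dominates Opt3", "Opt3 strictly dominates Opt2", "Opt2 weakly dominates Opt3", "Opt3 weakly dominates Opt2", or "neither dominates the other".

Opt2 weakly dominates Opt3

Compare Opt2 to Opt3 across each choice by Row: A: 7=7, B: 8>7, C: 3=3, D: 10=10, E: -2=-2.
Opt2 is at least as good everywhere and strictly better somewhere (tied only at A, C, D, E), so Opt2 weakly but not strictly dominates Opt3.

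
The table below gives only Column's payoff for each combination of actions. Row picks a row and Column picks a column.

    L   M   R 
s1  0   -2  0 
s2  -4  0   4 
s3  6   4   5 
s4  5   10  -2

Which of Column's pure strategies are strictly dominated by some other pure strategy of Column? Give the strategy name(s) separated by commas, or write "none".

none

Nothing dominates L: M at s1 (0>-2); R at s1 (0=0).
M: no other strategy beats it everywhere (L at s2 (0>-4); R at s4 (10>-2)).
Nothing dominates R: L at s1 (0=0); M at s1 (0>-2).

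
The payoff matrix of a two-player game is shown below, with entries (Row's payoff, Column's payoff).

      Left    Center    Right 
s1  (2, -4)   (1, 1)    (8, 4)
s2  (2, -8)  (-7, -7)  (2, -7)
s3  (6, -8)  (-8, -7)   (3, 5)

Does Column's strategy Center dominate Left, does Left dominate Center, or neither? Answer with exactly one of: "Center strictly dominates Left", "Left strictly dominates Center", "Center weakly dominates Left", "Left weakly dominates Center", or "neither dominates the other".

Compare Center to Left across each choice by Row: s1: 1>-4, s2: -7>-8, s3: -7>-8.
Every comparison favours Center, so Center strictly dominates Left.

Center strictly dominates Left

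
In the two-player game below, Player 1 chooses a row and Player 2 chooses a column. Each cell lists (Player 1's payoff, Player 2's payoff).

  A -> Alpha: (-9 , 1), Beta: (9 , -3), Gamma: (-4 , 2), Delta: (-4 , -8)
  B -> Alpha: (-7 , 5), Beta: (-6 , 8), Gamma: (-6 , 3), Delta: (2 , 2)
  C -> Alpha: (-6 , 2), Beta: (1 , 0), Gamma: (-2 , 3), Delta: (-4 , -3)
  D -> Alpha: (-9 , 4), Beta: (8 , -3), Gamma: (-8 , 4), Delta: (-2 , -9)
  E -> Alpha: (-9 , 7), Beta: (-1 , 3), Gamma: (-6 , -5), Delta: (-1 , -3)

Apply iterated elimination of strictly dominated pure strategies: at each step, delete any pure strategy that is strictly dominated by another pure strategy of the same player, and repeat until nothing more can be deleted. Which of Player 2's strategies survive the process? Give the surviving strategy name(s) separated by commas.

For Player 2, Alpha strictly dominates Delta on the remaining rows (A: 1>-8, B: 5>2, C: 2>-3, D: 4>-9, E: 7>-3); eliminate Delta.
Player 1's strategy B is strictly dominated by C (Alpha: -6>-7, Beta: 1>-6, Gamma: -2>-6) and is removed.
For Player 1, C strictly dominates E on the remaining columns (Alpha: -6>-9, Beta: 1>-1, Gamma: -2>-6); eliminate E.
Player 2's strategy Beta is strictly dominated by Alpha (A: 1>-3, C: 2>0, D: 4>-3) and is removed.
For Player 1, C strictly dominates A on the remaining columns (Alpha: -6>-9, Gamma: -2>-4); eliminate A.
Player 1's strategy D is strictly dominated by C (Alpha: -6>-9, Gamma: -2>-8) and is removed.
Player 2's strategy Alpha is strictly dominated by Gamma (C: 3>2) and is removed.
Among the remaining strategies, none is strictly dominated by another pure strategy of the same player, so the elimination stops.
Surviving strategies — Player 1: {C}; Player 2: {Gamma}.

Gamma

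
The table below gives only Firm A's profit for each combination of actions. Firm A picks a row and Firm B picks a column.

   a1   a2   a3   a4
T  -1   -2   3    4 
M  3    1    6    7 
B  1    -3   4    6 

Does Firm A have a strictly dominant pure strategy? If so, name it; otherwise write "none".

M vs T: a1: 3>-1, a2: 1>-2, a3: 6>3, a4: 7>4.
M vs B: a1: 3>1, a2: 1>-3, a3: 6>4, a4: 7>6.
M strictly beats every other strategy against every opponent action, so it is strictly dominant.

M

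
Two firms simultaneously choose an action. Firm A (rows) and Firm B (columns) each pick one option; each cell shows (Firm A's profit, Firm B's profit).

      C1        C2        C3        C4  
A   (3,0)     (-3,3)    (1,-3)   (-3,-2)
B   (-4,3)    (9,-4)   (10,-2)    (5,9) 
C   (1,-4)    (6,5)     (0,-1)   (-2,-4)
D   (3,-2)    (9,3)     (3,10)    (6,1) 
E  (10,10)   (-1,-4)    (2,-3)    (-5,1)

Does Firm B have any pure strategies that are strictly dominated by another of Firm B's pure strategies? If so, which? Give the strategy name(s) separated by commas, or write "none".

C1 is not dominated — it holds its own against C2 at B (3>-4); C3 at A (0>-3); C4 at A (0>-2).
Nothing dominates C2: C1 at A (3>0); C3 at A (3>-3); C4 at A (3>-2).
Nothing dominates C3: C1 at C (-1>-4); C2 at B (-2>-4); C4 at C (-1>-4).
C4 is not dominated — it holds its own against C1 at B (9>3); C2 at B (9>-4); C3 at A (-2>-3).

none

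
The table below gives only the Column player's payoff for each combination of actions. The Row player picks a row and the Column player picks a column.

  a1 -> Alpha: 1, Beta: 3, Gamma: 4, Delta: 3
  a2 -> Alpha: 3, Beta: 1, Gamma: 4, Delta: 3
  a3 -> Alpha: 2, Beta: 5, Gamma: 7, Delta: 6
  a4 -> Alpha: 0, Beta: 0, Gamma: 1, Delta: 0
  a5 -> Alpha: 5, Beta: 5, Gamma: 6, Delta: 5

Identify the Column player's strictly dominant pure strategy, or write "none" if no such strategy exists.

Gamma

Gamma vs Alpha: a1: 4>1, a2: 4>3, a3: 7>2, a4: 1>0, a5: 6>5.
Gamma vs Beta: a1: 4>3, a2: 4>1, a3: 7>5, a4: 1>0, a5: 6>5.
Gamma vs Delta: a1: 4>3, a2: 4>3, a3: 7>6, a4: 1>0, a5: 6>5.
Gamma strictly beats every other strategy against every opponent action, so it is strictly dominant.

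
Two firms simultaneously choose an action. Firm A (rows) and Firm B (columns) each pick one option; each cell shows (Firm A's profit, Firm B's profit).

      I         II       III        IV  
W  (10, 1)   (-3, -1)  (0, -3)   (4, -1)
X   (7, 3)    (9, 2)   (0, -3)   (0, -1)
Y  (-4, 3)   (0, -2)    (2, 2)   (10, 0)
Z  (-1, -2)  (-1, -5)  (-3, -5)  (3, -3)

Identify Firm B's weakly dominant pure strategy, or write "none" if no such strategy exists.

I

I vs II: W: 1>-1, X: 3>2, Y: 3>-2, Z: -2>-5.
I vs III: W: 1>-3, X: 3>-3, Y: 3>2, Z: -2>-5.
I vs IV: W: 1>-1, X: 3>-1, Y: 3>0, Z: -2>-3.
I is at least as good as every other strategy against every opponent action, so it is weakly dominant.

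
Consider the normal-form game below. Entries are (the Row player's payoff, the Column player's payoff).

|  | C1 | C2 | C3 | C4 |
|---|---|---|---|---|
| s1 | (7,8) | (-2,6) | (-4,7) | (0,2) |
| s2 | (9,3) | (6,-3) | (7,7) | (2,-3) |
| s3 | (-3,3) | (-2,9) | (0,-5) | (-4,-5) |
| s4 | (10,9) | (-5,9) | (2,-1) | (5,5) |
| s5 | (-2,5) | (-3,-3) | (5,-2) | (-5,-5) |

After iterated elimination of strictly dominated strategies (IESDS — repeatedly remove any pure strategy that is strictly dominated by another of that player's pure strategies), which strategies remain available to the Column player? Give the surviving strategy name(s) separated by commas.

C1, C2, C3

The Row player's strategy s1 is strictly dominated by s2 (C1: 9>7, C2: 6>-2, C3: 7>-4, C4: 2>0) and is removed.
The Row player's strategy s3 is strictly dominated by s2 (C1: 9>-3, C2: 6>-2, C3: 7>0, C4: 2>-4) and is removed.
Row s5 is eliminated: s2 beats it against every remaining column (C1: 9>-2, C2: 6>-3, C3: 7>5, C4: 2>-5).
Column C4 is eliminated: C1 beats it against every remaining row (s2: 3>-3, s4: 9>5).
Among the remaining strategies, none is strictly dominated by another pure strategy of the same player, so the elimination stops.
Surviving strategies — the Row player: {s2, s4}; the Column player: {C1, C2, C3}.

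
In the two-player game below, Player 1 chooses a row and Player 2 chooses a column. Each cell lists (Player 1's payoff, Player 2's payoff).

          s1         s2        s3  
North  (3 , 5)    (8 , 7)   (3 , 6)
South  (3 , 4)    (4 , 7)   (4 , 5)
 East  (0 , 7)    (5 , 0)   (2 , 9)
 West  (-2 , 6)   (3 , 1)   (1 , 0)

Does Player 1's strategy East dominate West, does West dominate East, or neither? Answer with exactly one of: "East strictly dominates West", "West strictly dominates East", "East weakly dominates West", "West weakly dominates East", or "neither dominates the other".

Compare East to West across each opponent action: s1: 0>-2, s2: 5>3, s3: 2>1.
Every comparison favours East, so East strictly dominates West.

East strictly dominates West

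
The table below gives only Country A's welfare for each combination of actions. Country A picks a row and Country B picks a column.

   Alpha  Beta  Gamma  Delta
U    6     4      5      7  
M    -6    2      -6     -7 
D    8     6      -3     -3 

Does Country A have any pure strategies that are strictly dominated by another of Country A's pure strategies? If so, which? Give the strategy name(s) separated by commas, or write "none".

M

Nothing dominates U: M at Alpha (6>-6); D at Gamma (5>-3).
M: dominated, since U does at least as well everywhere (Alpha: 6>-6, Beta: 4>2, Gamma: 5>-6, Delta: 7>-7).
D is not dominated — it holds its own against U at Alpha (8>6); M at Alpha (8>-6).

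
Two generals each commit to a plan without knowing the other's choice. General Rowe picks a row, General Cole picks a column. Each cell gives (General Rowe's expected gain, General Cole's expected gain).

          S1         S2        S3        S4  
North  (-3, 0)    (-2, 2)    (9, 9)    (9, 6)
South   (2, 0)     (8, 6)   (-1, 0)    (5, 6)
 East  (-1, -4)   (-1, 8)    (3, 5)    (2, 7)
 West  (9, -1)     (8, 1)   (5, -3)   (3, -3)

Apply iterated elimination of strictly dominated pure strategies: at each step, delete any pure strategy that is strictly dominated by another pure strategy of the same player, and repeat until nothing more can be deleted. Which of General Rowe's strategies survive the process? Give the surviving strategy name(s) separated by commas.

North, South, West

General Rowe's strategy East is strictly dominated by West (S1: 9>-1, S2: 8>-1, S3: 5>3, S4: 3>2) and is removed.
For General Cole, S2 strictly dominates S1 on the remaining rows (North: 2>0, South: 6>0, West: 1>-1); eliminate S1.
Among the remaining strategies, none is strictly dominated by another pure strategy of the same player, so the elimination stops.
Surviving strategies — General Rowe: {North, South, West}; General Cole: {S2, S3, S4}.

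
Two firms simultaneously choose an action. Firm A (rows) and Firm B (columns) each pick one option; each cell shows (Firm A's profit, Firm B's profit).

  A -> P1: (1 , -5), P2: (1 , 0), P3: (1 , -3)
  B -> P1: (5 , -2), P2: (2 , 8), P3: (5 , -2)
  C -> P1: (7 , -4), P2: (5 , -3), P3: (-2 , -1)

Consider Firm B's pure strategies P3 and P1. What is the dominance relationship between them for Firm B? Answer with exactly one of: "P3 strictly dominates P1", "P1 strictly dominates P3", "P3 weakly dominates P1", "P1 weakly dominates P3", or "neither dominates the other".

Compare P3 to P1 across each opponent action: A: -3>-5, B: -2=-2, C: -1>-4.
P3 is at least as good everywhere and strictly better somewhere (tied only at B), so P3 weakly but not strictly dominates P1.

P3 weakly dominates P1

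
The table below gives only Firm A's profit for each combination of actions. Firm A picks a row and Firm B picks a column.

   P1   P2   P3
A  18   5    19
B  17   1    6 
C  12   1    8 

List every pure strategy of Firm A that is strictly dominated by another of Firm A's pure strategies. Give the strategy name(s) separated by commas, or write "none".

B, C

Nothing dominates A: B at P1 (18>17); C at P1 (18>12).
B is strictly dominated by A (P1: 18>17, P2: 5>1, P3: 19>6).
C: dominated, since A does at least as well everywhere (P1: 18>12, P2: 5>1, P3: 19>8).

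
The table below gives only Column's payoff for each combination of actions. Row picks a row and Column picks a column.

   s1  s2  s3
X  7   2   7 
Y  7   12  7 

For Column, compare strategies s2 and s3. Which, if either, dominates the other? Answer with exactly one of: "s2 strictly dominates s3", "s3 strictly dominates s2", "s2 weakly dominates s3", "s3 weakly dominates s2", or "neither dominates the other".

s2's payoffs vs s3's, by Row's action — X: 2<7, Y: 12>7.
s2 does better at Y but worse at X; neither strategy dominates the other.

neither dominates the other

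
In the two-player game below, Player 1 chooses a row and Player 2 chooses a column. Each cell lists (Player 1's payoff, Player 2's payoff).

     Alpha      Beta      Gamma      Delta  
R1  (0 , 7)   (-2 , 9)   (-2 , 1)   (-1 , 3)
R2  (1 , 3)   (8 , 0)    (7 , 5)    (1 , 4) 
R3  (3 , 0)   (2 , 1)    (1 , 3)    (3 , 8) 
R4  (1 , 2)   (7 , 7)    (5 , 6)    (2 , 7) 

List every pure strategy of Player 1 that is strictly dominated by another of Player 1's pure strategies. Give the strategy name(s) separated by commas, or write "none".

R2 strictly dominates R1 — Alpha: 1>0, Beta: 8>-2, Gamma: 7>-2, Delta: 1>-1.
R2 is not dominated — it holds its own against R1 at Alpha (1>0); R3 at Beta (8>2); R4 at Alpha (1=1).
R3 is not dominated — it holds its own against R1 at Alpha (3>0); R2 at Alpha (3>1); R4 at Alpha (3>1).
R4 is not dominated — it holds its own against R1 at Alpha (1>0); R2 at Alpha (1=1); R3 at Beta (7>2).

R1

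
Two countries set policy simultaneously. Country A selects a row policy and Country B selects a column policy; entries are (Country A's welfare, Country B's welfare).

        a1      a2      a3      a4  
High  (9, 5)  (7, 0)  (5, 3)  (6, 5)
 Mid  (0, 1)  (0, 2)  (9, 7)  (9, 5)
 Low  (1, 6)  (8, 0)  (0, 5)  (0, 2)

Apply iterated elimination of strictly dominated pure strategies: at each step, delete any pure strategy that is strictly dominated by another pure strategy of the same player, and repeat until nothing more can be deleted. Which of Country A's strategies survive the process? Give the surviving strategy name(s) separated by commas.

High, Mid

For Country B, a3 strictly dominates a2 on the remaining rows (High: 3>0, Mid: 7>2, Low: 5>0); eliminate a2.
Row Low is eliminated: High beats it against every remaining column (a1: 9>1, a3: 5>0, a4: 6>0).
Among the remaining strategies, none is strictly dominated by another pure strategy of the same player, so the elimination stops.
Surviving strategies — Country A: {High, Mid}; Country B: {a1, a3, a4}.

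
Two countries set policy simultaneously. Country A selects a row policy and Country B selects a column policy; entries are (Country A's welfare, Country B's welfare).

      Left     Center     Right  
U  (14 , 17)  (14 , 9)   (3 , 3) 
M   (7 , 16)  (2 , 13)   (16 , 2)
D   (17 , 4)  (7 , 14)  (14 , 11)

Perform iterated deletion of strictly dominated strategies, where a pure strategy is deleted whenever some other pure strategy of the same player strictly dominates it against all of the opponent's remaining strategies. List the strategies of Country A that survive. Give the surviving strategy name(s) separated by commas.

U, D

For Country B, Center strictly dominates Right on the remaining rows (U: 9>3, M: 13>2, D: 14>11); eliminate Right.
Row M is eliminated: U beats it against every remaining column (Left: 14>7, Center: 14>2).
Among the remaining strategies, none is strictly dominated by another pure strategy of the same player, so the elimination stops.
Surviving strategies — Country A: {U, D}; Country B: {Left, Center}.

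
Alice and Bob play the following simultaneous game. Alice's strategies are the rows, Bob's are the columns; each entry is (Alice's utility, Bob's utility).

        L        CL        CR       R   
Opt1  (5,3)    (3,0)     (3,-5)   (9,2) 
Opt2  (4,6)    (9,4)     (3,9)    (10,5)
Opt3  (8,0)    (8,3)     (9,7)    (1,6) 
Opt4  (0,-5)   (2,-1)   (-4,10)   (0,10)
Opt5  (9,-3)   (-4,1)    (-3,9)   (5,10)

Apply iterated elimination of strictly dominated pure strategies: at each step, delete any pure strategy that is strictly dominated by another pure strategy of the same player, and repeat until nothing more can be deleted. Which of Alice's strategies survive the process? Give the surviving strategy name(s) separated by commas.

Opt1, Opt2, Opt3, Opt5

Row Opt4 is eliminated: Opt1 beats it against every remaining column (L: 5>0, CL: 3>2, CR: 3>-4, R: 9>0).
Bob's strategy CL is strictly dominated by R (Opt1: 2>0, Opt2: 5>4, Opt3: 6>3, Opt5: 10>1) and is removed.
Among the remaining strategies, none is strictly dominated by another pure strategy of the same player, so the elimination stops.
Surviving strategies — Alice: {Opt1, Opt2, Opt3, Opt5}; Bob: {L, CR, R}.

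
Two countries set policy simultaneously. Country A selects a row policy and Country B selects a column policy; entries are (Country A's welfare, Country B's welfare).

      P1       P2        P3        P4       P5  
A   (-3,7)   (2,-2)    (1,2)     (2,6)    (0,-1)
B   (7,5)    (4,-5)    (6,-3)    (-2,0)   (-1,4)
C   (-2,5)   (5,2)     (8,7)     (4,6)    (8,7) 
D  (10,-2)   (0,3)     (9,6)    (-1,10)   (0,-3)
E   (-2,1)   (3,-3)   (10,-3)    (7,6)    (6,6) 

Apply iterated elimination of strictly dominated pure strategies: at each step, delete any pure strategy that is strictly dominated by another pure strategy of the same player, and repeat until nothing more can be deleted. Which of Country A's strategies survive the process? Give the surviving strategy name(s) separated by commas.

Row A is eliminated: C beats it against every remaining column (P1: -2>-3, P2: 5>2, P3: 8>1, P4: 4>2, P5: 8>0).
Country B's strategy P2 is strictly dominated by P4 (B: 0>-5, C: 6>2, D: 10>3, E: 6>-3) and is removed.
Country A's strategy B is strictly dominated by D (P1: 10>7, P3: 9>6, P4: -1>-2, P5: 0>-1) and is removed.
For Country B, P4 strictly dominates P1 on the remaining rows (C: 6>5, D: 10>-2, E: 6>1); eliminate P1.
Row D is eliminated: E beats it against every remaining column (P3: 10>9, P4: 7>-1, P5: 6>0).
Among the remaining strategies, none is strictly dominated by another pure strategy of the same player, so the elimination stops.
Surviving strategies — Country A: {C, E}; Country B: {P3, P4, P5}.

C, E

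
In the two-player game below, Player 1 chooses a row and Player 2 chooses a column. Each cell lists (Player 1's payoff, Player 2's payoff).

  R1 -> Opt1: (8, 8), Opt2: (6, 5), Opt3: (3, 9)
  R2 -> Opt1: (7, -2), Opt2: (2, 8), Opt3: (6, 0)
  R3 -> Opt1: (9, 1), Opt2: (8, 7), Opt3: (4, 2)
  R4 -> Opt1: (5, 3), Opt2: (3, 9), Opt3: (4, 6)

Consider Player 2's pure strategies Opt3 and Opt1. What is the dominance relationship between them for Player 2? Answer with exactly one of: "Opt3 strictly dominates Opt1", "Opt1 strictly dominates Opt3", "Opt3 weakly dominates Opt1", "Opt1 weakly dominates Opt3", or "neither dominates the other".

Opt3 strictly dominates Opt1

Opt3's payoffs vs Opt1's, by Player 1's action — R1: 9>8, R2: 0>-2, R3: 2>1, R4: 6>3.
Every comparison favours Opt3, so Opt3 strictly dominates Opt1.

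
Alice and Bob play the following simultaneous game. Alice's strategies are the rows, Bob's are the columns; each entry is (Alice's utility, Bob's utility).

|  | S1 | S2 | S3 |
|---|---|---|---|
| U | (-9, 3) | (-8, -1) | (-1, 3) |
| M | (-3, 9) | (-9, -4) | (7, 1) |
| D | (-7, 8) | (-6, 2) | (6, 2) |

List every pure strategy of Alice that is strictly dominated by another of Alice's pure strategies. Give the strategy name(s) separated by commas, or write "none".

U

U is strictly dominated by D (S1: -7>-9, S2: -6>-8, S3: 6>-1).
M is not dominated — it holds its own against U at S1 (-3>-9); D at S1 (-3>-7).
D is not dominated — it holds its own against U at S1 (-7>-9); M at S2 (-6>-9).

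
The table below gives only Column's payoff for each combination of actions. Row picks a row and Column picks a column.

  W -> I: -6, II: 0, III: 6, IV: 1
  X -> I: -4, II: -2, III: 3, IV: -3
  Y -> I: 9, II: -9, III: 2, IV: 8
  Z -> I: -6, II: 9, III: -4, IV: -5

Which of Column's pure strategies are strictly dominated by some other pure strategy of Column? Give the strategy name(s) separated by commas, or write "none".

Nothing dominates I: II at Y (9>-9); III at Y (9>2); IV at Y (9>8).
II is not dominated — it holds its own against I at W (0>-6); III at Z (9>-4); IV at X (-2>-3).
III: no other strategy beats it everywhere (I at W (6>-6); II at W (6>0); IV at W (6>1)).
IV is not dominated — it holds its own against I at W (1>-6); II at W (1>0); III at Y (8>2).

none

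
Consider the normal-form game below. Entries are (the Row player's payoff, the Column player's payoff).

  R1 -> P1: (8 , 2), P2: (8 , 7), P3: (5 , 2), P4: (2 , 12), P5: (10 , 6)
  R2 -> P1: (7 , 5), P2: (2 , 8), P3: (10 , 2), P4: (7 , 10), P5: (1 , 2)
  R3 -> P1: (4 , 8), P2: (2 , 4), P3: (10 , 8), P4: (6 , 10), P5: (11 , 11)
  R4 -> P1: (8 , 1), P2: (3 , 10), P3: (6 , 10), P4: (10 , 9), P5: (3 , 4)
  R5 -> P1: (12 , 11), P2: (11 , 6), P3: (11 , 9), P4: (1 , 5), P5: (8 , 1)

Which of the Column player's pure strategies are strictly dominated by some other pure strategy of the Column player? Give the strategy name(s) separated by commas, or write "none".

P1: no other strategy beats it everywhere (P2 at R3 (8>4); P3 at R1 (2=2); P4 at R5 (11>5); P5 at R2 (5>2)).
Nothing dominates P2: P1 at R1 (7>2); P3 at R1 (7>2); P4 at R4 (10>9); P5 at R1 (7>6).
Nothing dominates P3: P1 at R1 (2=2); P2 at R3 (8>4); P4 at R4 (10>9); P5 at R2 (2=2).
Nothing dominates P4: P1 at R1 (12>2); P2 at R1 (12>7); P3 at R1 (12>2); P5 at R1 (12>6).
P5 is not dominated — it holds its own against P1 at R1 (6>2); P2 at R3 (11>4); P3 at R1 (6>2); P4 at R3 (11>10).

none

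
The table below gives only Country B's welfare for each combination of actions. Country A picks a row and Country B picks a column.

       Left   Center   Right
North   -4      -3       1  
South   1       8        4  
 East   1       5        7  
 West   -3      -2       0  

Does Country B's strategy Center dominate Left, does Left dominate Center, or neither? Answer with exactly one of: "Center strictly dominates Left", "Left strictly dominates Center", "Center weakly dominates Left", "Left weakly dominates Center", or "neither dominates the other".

Compare Center to Left across each choice by Country A: North: -3>-4, South: 8>1, East: 5>1, West: -2>-3.
Every comparison favours Center, so Center strictly dominates Left.

Center strictly dominates Left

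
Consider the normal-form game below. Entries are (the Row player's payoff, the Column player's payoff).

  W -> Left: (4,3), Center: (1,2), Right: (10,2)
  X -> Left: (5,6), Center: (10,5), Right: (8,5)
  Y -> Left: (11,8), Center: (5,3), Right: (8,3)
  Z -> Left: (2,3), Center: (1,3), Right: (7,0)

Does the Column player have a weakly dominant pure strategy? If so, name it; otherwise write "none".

Left vs Center: W: 3>2, X: 6>5, Y: 8>3, Z: 3=3.
Left vs Right: W: 3>2, X: 6>5, Y: 8>3, Z: 3>0.
Left is at least as good as every other strategy against every opponent action, so it is weakly dominant.

Left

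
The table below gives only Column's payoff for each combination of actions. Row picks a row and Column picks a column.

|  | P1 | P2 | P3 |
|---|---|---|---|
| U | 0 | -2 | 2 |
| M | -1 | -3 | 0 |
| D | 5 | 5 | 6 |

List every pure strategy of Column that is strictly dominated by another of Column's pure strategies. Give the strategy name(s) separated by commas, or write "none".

P1: dominated, since P3 does at least as well everywhere (U: 2>0, M: 0>-1, D: 6>5).
P2 is strictly dominated by P3 (U: 2>-2, M: 0>-3, D: 6>5).
P3 is not dominated — it holds its own against P1 at U (2>0); P2 at U (2>-2).

P1, P2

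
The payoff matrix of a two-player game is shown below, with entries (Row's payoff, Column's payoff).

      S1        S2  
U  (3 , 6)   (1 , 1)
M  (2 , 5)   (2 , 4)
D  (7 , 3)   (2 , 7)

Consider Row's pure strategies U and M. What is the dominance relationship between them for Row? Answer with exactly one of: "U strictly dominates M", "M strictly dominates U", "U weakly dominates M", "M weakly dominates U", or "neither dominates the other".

Compare U to M across every action of Column: S1: 3>2, S2: 1<2.
U does better at S1 but worse at S2; neither strategy dominates the other.

neither dominates the other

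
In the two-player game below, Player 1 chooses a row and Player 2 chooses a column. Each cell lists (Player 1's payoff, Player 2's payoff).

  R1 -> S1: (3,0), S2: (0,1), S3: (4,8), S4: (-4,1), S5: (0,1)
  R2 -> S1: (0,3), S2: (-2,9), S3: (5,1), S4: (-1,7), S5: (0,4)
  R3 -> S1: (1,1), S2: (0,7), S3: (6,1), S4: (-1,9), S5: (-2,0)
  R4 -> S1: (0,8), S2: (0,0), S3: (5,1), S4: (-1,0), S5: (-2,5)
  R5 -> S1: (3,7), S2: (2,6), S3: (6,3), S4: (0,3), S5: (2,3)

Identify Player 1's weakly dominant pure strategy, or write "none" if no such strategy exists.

R5 vs R1: S1: 3=3, S2: 2>0, S3: 6>4, S4: 0>-4, S5: 2>0.
R5 vs R2: S1: 3>0, S2: 2>-2, S3: 6>5, S4: 0>-1, S5: 2>0.
R5 vs R3: S1: 3>1, S2: 2>0, S3: 6=6, S4: 0>-1, S5: 2>-2.
R5 vs R4: S1: 3>0, S2: 2>0, S3: 6>5, S4: 0>-1, S5: 2>-2.
R5 is at least as good as every other strategy against every opponent action, so it is weakly dominant.

R5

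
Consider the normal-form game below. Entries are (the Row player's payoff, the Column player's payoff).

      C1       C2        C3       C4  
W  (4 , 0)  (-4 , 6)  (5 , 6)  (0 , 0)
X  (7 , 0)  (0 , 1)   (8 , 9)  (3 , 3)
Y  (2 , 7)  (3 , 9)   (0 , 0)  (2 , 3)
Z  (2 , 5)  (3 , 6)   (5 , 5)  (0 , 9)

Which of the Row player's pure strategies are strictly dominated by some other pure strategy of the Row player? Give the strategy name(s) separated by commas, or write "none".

W

W is strictly dominated by X (C1: 7>4, C2: 0>-4, C3: 8>5, C4: 3>0).
X is not dominated — it holds its own against W at C1 (7>4); Y at C1 (7>2); Z at C1 (7>2).
Y is not dominated — it holds its own against W at C2 (3>-4); X at C2 (3>0); Z at C1 (2=2).
Z is not dominated — it holds its own against W at C2 (3>-4); X at C2 (3>0); Y at C1 (2=2).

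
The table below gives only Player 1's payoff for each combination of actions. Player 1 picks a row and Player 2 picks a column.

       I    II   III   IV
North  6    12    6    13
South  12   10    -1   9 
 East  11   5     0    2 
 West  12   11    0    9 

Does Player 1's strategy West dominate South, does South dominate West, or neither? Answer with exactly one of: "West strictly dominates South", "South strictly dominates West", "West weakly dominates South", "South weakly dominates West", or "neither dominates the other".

West's payoffs vs South's, by Player 2's action — I: 12=12, II: 11>10, III: 0>-1, IV: 9=9.
West is at least as good everywhere and strictly better somewhere (tied only at I, IV), so West weakly but not strictly dominates South.

West weakly dominates South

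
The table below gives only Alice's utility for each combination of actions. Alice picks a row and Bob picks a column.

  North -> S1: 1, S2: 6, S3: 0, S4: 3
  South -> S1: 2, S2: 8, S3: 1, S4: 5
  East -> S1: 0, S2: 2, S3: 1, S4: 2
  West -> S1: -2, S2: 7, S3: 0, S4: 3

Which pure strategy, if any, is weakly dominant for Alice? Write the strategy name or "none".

South

South vs North: S1: 2>1, S2: 8>6, S3: 1>0, S4: 5>3.
South vs East: S1: 2>0, S2: 8>2, S3: 1=1, S4: 5>2.
South vs West: S1: 2>-2, S2: 8>7, S3: 1>0, S4: 5>3.
South is at least as good as every other strategy against every opponent action, so it is weakly dominant.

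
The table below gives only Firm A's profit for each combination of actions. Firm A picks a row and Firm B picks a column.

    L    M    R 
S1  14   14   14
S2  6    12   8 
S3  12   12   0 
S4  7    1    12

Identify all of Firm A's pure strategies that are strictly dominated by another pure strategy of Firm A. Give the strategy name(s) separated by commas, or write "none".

S2, S3, S4

S1 is not dominated — it holds its own against S2 at L (14>6); S3 at L (14>12); S4 at L (14>7).
S1 strictly dominates S2 — L: 14>6, M: 14>12, R: 14>8.
S1 strictly dominates S3 — L: 14>12, M: 14>12, R: 14>0.
S4: dominated, since S1 does at least as well everywhere (L: 14>7, M: 14>1, R: 14>12).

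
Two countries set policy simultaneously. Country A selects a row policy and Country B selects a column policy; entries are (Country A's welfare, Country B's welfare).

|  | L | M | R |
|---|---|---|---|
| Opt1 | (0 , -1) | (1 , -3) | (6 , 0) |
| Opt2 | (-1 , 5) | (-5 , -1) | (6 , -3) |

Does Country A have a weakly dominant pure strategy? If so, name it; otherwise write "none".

Opt1

Opt1 vs Opt2: L: 0>-1, M: 1>-5, R: 6=6.
Opt1 is at least as good as every other strategy against every opponent action, so it is weakly dominant.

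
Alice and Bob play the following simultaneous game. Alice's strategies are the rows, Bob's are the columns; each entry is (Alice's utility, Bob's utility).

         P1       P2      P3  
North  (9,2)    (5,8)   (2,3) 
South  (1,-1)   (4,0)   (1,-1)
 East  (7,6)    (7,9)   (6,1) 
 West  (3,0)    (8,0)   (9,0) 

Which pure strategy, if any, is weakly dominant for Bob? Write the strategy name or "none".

P2 vs P1: North: 8>2, South: 0>-1, East: 9>6, West: 0=0.
P2 vs P3: North: 8>3, South: 0>-1, East: 9>1, West: 0=0.
P2 is at least as good as every other strategy against every opponent action, so it is weakly dominant.

P2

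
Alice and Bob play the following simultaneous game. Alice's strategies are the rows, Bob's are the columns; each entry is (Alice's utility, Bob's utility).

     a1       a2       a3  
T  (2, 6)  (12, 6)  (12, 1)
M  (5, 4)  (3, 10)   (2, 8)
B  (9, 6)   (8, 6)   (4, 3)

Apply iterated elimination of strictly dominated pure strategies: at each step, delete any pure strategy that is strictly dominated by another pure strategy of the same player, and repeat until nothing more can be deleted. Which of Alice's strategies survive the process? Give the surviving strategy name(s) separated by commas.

Alice's strategy M is strictly dominated by B (a1: 9>5, a2: 8>3, a3: 4>2) and is removed.
For Bob, a1 strictly dominates a3 on the remaining rows (T: 6>1, B: 6>3); eliminate a3.
Among the remaining strategies, none is strictly dominated by another pure strategy of the same player, so the elimination stops.
Surviving strategies — Alice: {T, B}; Bob: {a1, a2}.

T, B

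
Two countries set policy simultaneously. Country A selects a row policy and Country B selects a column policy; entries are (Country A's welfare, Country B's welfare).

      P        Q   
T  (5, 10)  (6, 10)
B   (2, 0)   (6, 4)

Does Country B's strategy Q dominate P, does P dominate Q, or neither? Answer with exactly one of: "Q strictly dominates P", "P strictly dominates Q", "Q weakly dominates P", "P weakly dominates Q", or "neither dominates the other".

Q weakly dominates P

Compare Q to P across every action of Country A: T: 10=10, B: 4>0.
Q is at least as good everywhere and strictly better somewhere (tied only at T), so Q weakly but not strictly dominates P.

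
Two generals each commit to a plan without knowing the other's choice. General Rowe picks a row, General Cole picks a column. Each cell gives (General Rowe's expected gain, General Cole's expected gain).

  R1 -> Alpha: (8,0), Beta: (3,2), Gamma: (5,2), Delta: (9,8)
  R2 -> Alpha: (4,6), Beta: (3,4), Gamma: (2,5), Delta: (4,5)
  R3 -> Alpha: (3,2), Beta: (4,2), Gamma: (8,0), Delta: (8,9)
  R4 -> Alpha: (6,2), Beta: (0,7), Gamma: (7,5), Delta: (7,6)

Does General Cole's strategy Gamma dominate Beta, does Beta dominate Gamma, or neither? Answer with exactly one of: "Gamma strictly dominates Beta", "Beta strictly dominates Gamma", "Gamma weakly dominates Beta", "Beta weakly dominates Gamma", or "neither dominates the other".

neither dominates the other

Compare Gamma to Beta across each opponent action: R1: 2=2, R2: 5>4, R3: 0<2, R4: 5<7.
Gamma does better at R2 but worse at R3, R4; neither strategy dominates the other.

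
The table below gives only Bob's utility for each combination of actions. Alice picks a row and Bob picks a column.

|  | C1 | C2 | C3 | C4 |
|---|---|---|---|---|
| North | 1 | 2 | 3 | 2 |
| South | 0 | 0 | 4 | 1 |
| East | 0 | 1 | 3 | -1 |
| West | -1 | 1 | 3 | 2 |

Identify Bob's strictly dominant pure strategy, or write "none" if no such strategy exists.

C3 vs C1: North: 3>1, South: 4>0, East: 3>0, West: 3>-1.
C3 vs C2: North: 3>2, South: 4>0, East: 3>1, West: 3>1.
C3 vs C4: North: 3>2, South: 4>1, East: 3>-1, West: 3>2.
C3 strictly beats every other strategy against every opponent action, so it is strictly dominant.

C3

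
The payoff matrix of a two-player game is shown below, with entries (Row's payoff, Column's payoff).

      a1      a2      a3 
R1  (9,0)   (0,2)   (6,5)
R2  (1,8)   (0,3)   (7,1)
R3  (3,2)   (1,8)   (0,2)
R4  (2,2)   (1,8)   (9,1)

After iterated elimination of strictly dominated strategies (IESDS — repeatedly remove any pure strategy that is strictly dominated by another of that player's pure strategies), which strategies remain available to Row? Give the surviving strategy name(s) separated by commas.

For Row, R4 strictly dominates R2 on the remaining columns (a1: 2>1, a2: 1>0, a3: 9>7); eliminate R2.
For Column, a2 strictly dominates a1 on the remaining rows (R1: 2>0, R3: 8>2, R4: 8>2); eliminate a1.
For Row, R4 strictly dominates R1 on the remaining columns (a2: 1>0, a3: 9>6); eliminate R1.
Column's strategy a3 is strictly dominated by a2 (R3: 8>2, R4: 8>1) and is removed.
Among the remaining strategies, none is strictly dominated by another pure strategy of the same player, so the elimination stops.
Surviving strategies — Row: {R3, R4}; Column: {a2}.

R3, R4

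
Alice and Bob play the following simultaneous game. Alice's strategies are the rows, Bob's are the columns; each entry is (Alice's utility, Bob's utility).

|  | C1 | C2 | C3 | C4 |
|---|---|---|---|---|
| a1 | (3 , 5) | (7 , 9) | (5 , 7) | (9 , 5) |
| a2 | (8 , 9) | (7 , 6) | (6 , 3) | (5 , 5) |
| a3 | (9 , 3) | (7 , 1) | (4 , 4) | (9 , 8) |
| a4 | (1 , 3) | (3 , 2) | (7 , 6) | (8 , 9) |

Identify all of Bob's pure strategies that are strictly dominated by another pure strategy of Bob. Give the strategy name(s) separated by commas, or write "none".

none

C1: no other strategy beats it everywhere (C2 at a2 (9>6); C3 at a2 (9>3); C4 at a1 (5=5)).
C2 is not dominated — it holds its own against C1 at a1 (9>5); C3 at a1 (9>7); C4 at a1 (9>5).
C3: no other strategy beats it everywhere (C1 at a1 (7>5); C2 at a3 (4>1); C4 at a1 (7>5)).
C4: no other strategy beats it everywhere (C1 at a1 (5=5); C2 at a3 (8>1); C3 at a2 (5>3)).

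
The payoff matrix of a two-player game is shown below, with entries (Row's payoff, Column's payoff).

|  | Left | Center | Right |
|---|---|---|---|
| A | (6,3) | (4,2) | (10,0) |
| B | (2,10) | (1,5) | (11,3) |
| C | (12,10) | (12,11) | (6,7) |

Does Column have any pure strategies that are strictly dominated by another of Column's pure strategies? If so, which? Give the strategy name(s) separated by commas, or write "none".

Right

Nothing dominates Left: Center at A (3>2); Right at A (3>0).
Nothing dominates Center: Left at C (11>10); Right at A (2>0).
Right is strictly dominated by Left (A: 3>0, B: 10>3, C: 10>7).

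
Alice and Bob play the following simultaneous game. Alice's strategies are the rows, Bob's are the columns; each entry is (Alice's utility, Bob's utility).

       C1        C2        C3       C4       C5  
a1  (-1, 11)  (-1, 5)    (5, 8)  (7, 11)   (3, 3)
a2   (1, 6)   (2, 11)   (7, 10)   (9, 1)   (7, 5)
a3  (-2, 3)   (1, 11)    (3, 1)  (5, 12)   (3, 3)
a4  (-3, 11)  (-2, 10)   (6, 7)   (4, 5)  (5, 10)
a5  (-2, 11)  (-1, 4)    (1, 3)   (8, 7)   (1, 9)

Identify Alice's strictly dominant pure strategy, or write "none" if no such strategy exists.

a2

a2 vs a1: C1: 1>-1, C2: 2>-1, C3: 7>5, C4: 9>7, C5: 7>3.
a2 vs a3: C1: 1>-2, C2: 2>1, C3: 7>3, C4: 9>5, C5: 7>3.
a2 vs a4: C1: 1>-3, C2: 2>-2, C3: 7>6, C4: 9>4, C5: 7>5.
a2 vs a5: C1: 1>-2, C2: 2>-1, C3: 7>1, C4: 9>8, C5: 7>1.
a2 strictly beats every other strategy against every opponent action, so it is strictly dominant.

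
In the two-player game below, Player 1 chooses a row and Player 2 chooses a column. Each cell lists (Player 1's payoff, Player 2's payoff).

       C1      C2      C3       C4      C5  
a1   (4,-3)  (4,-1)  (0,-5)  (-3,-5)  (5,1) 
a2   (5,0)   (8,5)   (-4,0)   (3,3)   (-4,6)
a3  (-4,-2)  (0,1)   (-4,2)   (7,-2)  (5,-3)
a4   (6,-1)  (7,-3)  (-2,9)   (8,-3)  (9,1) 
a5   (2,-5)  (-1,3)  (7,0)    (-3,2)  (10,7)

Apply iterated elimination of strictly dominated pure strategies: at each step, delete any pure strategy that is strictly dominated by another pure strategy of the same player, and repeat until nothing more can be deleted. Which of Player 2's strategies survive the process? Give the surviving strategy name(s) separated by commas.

Player 1's strategy a3 is strictly dominated by a4 (C1: 6>-4, C2: 7>0, C3: -2>-4, C4: 8>7, C5: 9>5) and is removed.
Player 2's strategy C1 is strictly dominated by C5 (a1: 1>-3, a2: 6>0, a4: 1>-1, a5: 7>-5) and is removed.
Column C2 is eliminated: C5 beats it against every remaining row (a1: 1>-1, a2: 6>5, a4: 1>-3, a5: 7>3).
Player 1's strategy a2 is strictly dominated by a4 (C3: -2>-4, C4: 8>3, C5: 9>-4) and is removed.
Column C4 is eliminated: C5 beats it against every remaining row (a1: 1>-5, a4: 1>-3, a5: 7>2).
For Player 1, a5 strictly dominates a1 on the remaining columns (C3: 7>0, C5: 10>5); eliminate a1.
For Player 1, a5 strictly dominates a4 on the remaining columns (C3: 7>-2, C5: 10>9); eliminate a4.
For Player 2, C5 strictly dominates C3 on the remaining rows (a5: 7>0); eliminate C3.
Among the remaining strategies, none is strictly dominated by another pure strategy of the same player, so the elimination stops.
Surviving strategies — Player 1: {a5}; Player 2: {C5}.

C5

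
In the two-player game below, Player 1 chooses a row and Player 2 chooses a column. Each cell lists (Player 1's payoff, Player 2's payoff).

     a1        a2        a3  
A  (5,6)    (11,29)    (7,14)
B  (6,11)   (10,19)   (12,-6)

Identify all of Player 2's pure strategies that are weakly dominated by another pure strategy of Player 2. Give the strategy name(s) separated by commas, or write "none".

a1: dominated, since a2 does at least as well everywhere (A: 29>6, B: 19>11).
a2: no other strategy beats it everywhere (a1 at A (29>6); a3 at A (29>14)).
a3: dominated, since a2 does at least as well everywhere (A: 29>14, B: 19>-6).

a1, a3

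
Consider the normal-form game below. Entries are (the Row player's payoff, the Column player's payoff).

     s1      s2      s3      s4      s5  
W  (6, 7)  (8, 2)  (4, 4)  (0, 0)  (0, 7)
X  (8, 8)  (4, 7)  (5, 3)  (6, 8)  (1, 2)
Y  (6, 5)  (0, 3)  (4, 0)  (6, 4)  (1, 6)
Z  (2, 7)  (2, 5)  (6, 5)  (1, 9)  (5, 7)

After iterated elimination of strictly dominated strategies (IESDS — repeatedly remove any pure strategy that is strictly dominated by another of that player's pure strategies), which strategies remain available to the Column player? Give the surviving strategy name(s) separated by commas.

Column s2 is eliminated: s1 beats it against every remaining row (W: 7>2, X: 8>7, Y: 5>3, Z: 7>5).
Row W is eliminated: X beats it against every remaining column (s1: 8>6, s3: 5>4, s4: 6>0, s5: 1>0).
The Column player's strategy s3 is strictly dominated by s1 (X: 8>3, Y: 5>0, Z: 7>5) and is removed.
Among the remaining strategies, none is strictly dominated by another pure strategy of the same player, so the elimination stops.
Surviving strategies — the Row player: {X, Y, Z}; the Column player: {s1, s4, s5}.

s1, s4, s5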